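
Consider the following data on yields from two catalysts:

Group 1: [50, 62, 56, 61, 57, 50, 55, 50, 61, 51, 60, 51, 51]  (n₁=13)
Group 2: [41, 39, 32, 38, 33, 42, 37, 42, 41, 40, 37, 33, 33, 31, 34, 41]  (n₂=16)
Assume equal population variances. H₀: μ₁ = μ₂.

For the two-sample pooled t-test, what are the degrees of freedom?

df = n₁ + n₂ − 2 = 13 + 16 − 2 = 27

degrees of freedom = 27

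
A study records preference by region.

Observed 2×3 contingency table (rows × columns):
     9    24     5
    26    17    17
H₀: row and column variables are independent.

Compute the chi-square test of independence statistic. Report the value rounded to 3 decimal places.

test statistic = 11.646

Row totals [38, 60], col totals [35, 41, 22], n=98
χ² = (9−13.57)²/13.57 + (24−15.90)²/15.90 + (5−8.53)²/8.53 + (26−21.43)²/21.43 + (17−25.10)²/25.10 + (17−13.47)²/13.47 = 11.6458
df = 2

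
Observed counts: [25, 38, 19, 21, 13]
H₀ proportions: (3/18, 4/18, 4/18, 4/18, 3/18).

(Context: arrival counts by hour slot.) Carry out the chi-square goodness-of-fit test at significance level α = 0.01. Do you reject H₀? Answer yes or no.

reject H₀: no

n = 116; E_i = n·p_i = [19.33, 25.78, 25.78, 25.78, 19.33]
χ² = (25−19.33)²/19.33 + (38−25.78)²/25.78 + (19−25.78)²/25.78 + (21−25.78)²/25.78 + (13−19.33)²/19.33 = 12.1983
df = 4
p-value (upper-tail) = 0.01594
At α=0.01: p ≥ α → fail to reject H₀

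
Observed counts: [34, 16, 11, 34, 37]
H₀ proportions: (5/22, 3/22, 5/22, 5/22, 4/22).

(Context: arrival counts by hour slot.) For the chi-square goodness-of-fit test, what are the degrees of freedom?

degrees of freedom = 4

df = k − 1 = 5 − 1 = 4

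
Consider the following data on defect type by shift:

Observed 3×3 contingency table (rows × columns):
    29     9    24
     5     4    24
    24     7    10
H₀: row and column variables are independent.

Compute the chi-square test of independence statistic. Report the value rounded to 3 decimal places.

test statistic = 19.264

Row totals [62, 33, 41], col totals [58, 20, 58], n=136
χ² = (29−26.44)²/26.44 + (9−9.12)²/9.12 + (24−26.44)²/26.44 + (5−14.07)²/14.07 + (4−4.85)²/4.85 + (24−14.07)²/14.07 + (24−17.49)²/17.49 + (7−6.03)²/6.03 + (10−17.49)²/17.49 = 19.2637
df = 4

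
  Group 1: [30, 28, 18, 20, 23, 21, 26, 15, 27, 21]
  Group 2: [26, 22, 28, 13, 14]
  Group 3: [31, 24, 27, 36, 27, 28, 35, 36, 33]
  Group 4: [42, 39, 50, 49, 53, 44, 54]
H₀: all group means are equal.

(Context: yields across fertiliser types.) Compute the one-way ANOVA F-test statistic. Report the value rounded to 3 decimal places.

Group means [22.90, 20.60, 30.78, 47.29], grand mean 30.323
SSB = Σnᵢ(x̄ᵢ−x̄)² = 3039.690; SSW = ΣΣ(x−x̄ᵢ)² = 747.084
MSB = 3039.690/3 = 1013.2300; MSW = 747.084/27 = 27.6698
F = MSB/MSW = 36.6186
df = (3, 27)

test statistic = 36.619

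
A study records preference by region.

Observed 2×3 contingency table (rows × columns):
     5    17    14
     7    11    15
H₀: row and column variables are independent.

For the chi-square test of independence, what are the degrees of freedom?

df = (r−1)(c−1) = (2−1)·(3−1) = 2

degrees of freedom = 2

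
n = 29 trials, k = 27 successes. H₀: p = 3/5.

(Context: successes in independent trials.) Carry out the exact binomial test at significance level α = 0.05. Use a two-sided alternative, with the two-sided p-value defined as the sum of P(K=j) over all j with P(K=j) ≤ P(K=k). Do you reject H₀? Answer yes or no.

reject H₀: yes

Exact binomial: n=29, k=27, p₀=3/5=0.6000
P(X=j) = C(n,j)·p₀^j·(1−p₀)^(n−j); p = Σ P(X=j) over j with P(X=j) ≤ P(X=27)
p-value (two-sided) = 0.00009
At α=0.05: p < α → reject H₀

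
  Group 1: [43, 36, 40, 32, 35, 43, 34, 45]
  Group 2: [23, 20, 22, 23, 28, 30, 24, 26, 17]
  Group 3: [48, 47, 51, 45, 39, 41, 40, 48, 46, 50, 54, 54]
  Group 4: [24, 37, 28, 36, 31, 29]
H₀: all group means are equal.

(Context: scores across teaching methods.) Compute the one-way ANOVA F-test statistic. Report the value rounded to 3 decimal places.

Group means [38.50, 23.67, 46.92, 30.83], grand mean 36.257
SSB = Σnᵢ(x̄ᵢ−x̄)² = 3006.936; SSW = ΣΣ(x−x̄ᵢ)² = 693.750
MSB = 3006.936/3 = 1002.3119; MSW = 693.750/31 = 22.3790
F = MSB/MSW = 44.7880
df = (3, 31)

test statistic = 44.788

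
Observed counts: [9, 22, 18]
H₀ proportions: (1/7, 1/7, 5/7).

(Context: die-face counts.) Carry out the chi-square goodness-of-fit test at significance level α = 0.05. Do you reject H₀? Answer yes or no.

n = 49; E_i = n·p_i = [7.00, 7.00, 35.00]
χ² = (9−7.00)²/7.00 + (22−7.00)²/7.00 + (18−35.00)²/35.00 = 40.9714
df = 2
p-value (upper-tail) = 0.00000
At α=0.05: p < α → reject H₀

reject H₀: yes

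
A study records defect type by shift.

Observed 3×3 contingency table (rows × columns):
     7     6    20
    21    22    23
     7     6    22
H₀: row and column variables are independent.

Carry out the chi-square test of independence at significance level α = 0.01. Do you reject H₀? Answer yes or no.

Row totals [33, 66, 35], col totals [35, 34, 65], n=134
χ² = (7−8.62)²/8.62 + (6−8.37)²/8.37 + (20−16.01)²/16.01 + (21−17.24)²/17.24 + (22−16.75)²/16.75 + (23−32.01)²/32.01 + (7−9.14)²/9.14 + (6−8.88)²/8.88 + (22−16.98)²/16.98 = 9.9019
df = 4
p-value (upper-tail) = 0.04211
At α=0.01: p ≥ α → fail to reject H₀

reject H₀: no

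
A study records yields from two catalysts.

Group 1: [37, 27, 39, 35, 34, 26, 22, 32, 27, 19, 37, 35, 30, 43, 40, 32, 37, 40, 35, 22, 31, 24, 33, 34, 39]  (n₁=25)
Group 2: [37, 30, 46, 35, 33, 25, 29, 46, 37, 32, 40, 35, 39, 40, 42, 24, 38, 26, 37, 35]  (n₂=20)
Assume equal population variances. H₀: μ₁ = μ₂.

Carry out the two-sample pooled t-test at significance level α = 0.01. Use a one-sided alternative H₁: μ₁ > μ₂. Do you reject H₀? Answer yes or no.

x̄₁=32.400, s₁=6.384, n₁=25
x̄₂=35.300, s₂=6.292, n₂=20
s_p² = [24·6.384² + 19·6.292²]/43 = 40.2372
SE = √(s_p²·(1/25+1/20)) = 1.9030
t = (32.400−35.300)/1.9030 = -1.5239
df = 43
p-value (one-sided, H₁ greater) = 0.93258
At α=0.01: p ≥ α → fail to reject H₀

reject H₀: no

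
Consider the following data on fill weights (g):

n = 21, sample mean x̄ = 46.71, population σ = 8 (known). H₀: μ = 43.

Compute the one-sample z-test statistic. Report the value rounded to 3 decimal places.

test statistic = 2.125

SE = σ/√n = 8/√21 = 1.7457
z = (x̄−μ₀)/SE = (46.71−43)/1.7457 = 2.1252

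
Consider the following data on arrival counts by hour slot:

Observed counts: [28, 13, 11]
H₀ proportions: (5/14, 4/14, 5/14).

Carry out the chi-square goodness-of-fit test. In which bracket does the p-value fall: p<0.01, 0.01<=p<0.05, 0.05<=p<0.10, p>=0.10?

p-value bracket: 0.01<=p<0.05

n = 52; E_i = n·p_i = [18.57, 14.86, 18.57]
χ² = (28−18.57)²/18.57 + (13−14.86)²/14.86 + (11−18.57)²/18.57 = 8.1058
df = 2
p-value (upper-tail) = 0.01737
→ bracket: 0.01<=p<0.05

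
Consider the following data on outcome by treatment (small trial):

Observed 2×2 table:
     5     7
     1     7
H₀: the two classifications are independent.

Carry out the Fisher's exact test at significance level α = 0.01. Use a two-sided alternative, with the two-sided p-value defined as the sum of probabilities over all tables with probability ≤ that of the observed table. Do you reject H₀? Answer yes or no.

reject H₀: no

Margins: r₁=12, r₂=8, c₁=6, c₂=14, n=20
p_obs = C(12,5)·C(8,1)/C(20,6); sum pmf over tables with pmf ≤ p_obs
p-value (two-sided) = 0.32456
At α=0.01: p ≥ α → fail to reject H₀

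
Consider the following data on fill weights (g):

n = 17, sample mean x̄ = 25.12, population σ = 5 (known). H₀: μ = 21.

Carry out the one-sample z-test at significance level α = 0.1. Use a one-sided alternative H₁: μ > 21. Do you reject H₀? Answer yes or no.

reject H₀: yes

SE = σ/√n = 5/√17 = 1.2127
z = (x̄−μ₀)/SE = (25.12−21)/1.2127 = 3.3974
p-value (one-sided, H₁ greater) = 0.00034
At α=0.1: p < α → reject H₀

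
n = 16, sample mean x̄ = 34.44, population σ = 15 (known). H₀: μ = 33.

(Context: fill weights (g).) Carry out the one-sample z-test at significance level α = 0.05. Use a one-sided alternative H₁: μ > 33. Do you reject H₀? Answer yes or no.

SE = σ/√n = 15/√16 = 3.7500
z = (x̄−μ₀)/SE = (34.44−33)/3.7500 = 0.3840
p-value (one-sided, H₁ greater) = 0.35049
At α=0.05: p ≥ α → fail to reject H₀

reject H₀: no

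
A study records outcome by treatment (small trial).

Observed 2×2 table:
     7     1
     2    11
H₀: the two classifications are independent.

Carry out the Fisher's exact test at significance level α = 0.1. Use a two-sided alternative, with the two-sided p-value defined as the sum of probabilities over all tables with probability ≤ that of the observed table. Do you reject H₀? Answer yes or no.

reject H₀: yes

Margins: r₁=8, r₂=13, c₁=9, c₂=12, n=21
p_obs = C(8,7)·C(13,2)/C(21,9); sum pmf over tables with pmf ≤ p_obs
p-value (two-sided) = 0.00217
At α=0.1: p < α → reject H₀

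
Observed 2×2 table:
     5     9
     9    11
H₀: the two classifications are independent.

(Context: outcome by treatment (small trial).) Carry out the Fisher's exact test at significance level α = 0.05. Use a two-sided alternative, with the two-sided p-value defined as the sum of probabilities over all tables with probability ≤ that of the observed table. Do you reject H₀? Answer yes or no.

Margins: r₁=14, r₂=20, c₁=14, c₂=20, n=34
p_obs = C(14,5)·C(20,9)/C(34,14); sum pmf over tables with pmf ≤ p_obs
p-value (two-sided) = 0.72824
At α=0.05: p ≥ α → fail to reject H₀

reject H₀: no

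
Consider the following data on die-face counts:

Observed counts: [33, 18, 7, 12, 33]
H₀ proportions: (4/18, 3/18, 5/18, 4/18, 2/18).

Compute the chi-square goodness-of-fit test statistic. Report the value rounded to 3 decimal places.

n = 103; E_i = n·p_i = [22.89, 17.17, 28.61, 22.89, 11.44]
χ² = (33−22.89)²/22.89 + (18−17.17)²/17.17 + (7−28.61)²/28.61 + (12−22.89)²/22.89 + (33−11.44)²/11.44 = 66.6107
df = 4

test statistic = 66.611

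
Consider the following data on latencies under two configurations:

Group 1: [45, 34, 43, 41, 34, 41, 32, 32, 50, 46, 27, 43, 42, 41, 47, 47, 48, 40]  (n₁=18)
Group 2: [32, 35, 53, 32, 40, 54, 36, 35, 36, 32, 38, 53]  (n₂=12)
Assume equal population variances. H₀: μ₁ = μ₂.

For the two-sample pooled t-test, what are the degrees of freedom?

df = n₁ + n₂ − 2 = 18 + 12 − 2 = 28

degrees of freedom = 28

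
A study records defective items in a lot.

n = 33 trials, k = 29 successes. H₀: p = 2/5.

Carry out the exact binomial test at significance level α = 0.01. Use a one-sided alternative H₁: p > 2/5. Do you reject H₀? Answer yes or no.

Exact binomial: n=33, k=29, p₀=2/5=0.4000
P(X≥29) from Σ C(n,i)·p₀^i·(1−p₀)^(n−i)
p-value (one-sided, H₁ greater) = 0.00000
At α=0.01: p < α → reject H₀

reject H₀: yes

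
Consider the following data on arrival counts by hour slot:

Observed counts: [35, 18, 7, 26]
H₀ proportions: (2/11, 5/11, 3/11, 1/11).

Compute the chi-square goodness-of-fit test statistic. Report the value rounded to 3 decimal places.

n = 86; E_i = n·p_i = [15.64, 39.09, 23.45, 7.82]
χ² = (35−15.64)²/15.64 + (18−39.09)²/39.09 + (7−23.45)²/23.45 + (26−7.82)²/7.82 = 89.1857
df = 3

test statistic = 89.186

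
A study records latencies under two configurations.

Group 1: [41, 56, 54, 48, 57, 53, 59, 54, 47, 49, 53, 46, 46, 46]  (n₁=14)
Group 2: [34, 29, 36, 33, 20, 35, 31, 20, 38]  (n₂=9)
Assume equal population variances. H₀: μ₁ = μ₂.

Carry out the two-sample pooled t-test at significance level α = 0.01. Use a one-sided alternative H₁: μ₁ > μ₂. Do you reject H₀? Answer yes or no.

reject H₀: yes

x̄₁=50.643, s₁=5.213, n₁=14
x̄₂=30.667, s₂=6.595, n₂=9
s_p² = [13·5.213² + 8·6.595²]/21 = 33.3912
SE = √(s_p²·(1/14+1/9)) = 2.4688
t = (50.643−30.667)/2.4688 = 8.0913
df = 21
p-value (one-sided, H₁ greater) = 0.00000
At α=0.01: p < α → reject H₀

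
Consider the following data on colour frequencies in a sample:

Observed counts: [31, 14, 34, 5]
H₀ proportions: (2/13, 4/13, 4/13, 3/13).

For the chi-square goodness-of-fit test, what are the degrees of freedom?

degrees of freedom = 3

df = k − 1 = 4 − 1 = 3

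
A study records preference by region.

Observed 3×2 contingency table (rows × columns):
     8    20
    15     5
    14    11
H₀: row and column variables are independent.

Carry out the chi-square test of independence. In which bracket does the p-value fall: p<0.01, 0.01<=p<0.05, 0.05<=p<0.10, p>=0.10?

p-value bracket: p<0.01

Row totals [28, 20, 25], col totals [37, 36], n=73
χ² = (8−14.19)²/14.19 + (20−13.81)²/13.81 + (15−10.14)²/10.14 + (5−9.86)²/9.86 + (14−12.67)²/12.67 + (11−12.33)²/12.33 = 10.4911
df = 2
p-value (upper-tail) = 0.00527
→ bracket: p<0.01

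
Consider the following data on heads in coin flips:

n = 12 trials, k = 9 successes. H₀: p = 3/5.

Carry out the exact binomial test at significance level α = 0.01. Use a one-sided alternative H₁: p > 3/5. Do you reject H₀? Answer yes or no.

reject H₀: no

Exact binomial: n=12, k=9, p₀=3/5=0.6000
P(X≥9) from Σ C(n,i)·p₀^i·(1−p₀)^(n−i)
p-value (one-sided, H₁ greater) = 0.22534
At α=0.01: p ≥ α → fail to reject H₀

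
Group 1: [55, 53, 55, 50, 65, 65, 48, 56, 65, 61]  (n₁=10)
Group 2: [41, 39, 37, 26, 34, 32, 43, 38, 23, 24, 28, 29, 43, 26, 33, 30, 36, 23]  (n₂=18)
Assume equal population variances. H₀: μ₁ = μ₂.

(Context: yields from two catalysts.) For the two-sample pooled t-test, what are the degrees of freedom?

degrees of freedom = 26

df = n₁ + n₂ − 2 = 10 + 18 − 2 = 26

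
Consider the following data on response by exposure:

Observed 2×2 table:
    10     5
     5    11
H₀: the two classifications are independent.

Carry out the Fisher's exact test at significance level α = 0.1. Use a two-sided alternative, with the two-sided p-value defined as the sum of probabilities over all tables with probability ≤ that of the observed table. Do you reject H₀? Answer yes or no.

Margins: r₁=15, r₂=16, c₁=15, c₂=16, n=31
p_obs = C(15,10)·C(16,5)/C(31,15); sum pmf over tables with pmf ≤ p_obs
p-value (two-sided) = 0.07560
At α=0.1: p < α → reject H₀

reject H₀: yes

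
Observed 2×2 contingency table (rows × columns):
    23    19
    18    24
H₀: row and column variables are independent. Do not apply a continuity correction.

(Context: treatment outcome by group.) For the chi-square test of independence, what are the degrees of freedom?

degrees of freedom = 1

df = (r−1)(c−1) = (2−1)·(2−1) = 1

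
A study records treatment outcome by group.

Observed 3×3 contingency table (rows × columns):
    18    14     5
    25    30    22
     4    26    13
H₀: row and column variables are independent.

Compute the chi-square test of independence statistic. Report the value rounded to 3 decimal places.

test statistic = 16.714

Row totals [37, 77, 43], col totals [47, 70, 40], n=157
χ² = (18−11.08)²/11.08 + (14−16.50)²/16.50 + (5−9.43)²/9.43 + (25−23.05)²/23.05 + (30−34.33)²/34.33 + (22−19.62)²/19.62 + (4−12.87)²/12.87 + (26−19.17)²/19.17 + (13−10.96)²/10.96 = 16.7138
df = 4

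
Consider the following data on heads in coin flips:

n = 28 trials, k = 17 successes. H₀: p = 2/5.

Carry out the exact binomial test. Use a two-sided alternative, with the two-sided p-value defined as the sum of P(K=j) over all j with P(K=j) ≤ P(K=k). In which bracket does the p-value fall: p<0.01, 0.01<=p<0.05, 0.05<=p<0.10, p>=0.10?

p-value bracket: 0.01<=p<0.05

Exact binomial: n=28, k=17, p₀=2/5=0.4000
P(X=j) = C(n,j)·p₀^j·(1−p₀)^(n−j); p = Σ P(X=j) over j with P(X=j) ≤ P(X=17)
p-value (two-sided) = 0.03265
→ bracket: 0.01<=p<0.05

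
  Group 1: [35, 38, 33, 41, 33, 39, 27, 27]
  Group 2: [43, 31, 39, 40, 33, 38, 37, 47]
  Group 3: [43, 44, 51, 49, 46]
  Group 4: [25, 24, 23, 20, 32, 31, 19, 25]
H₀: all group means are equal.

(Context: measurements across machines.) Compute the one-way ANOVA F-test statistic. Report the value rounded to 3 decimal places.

Group means [34.12, 38.50, 46.60, 24.88], grand mean 34.931
SSB = Σnᵢ(x̄ᵢ−x̄)² = 1596.912; SSW = ΣΣ(x−x̄ᵢ)² = 570.950
MSB = 1596.912/3 = 532.3040; MSW = 570.950/25 = 22.8380
F = MSB/MSW = 23.3078
df = (3, 25)

test statistic = 23.308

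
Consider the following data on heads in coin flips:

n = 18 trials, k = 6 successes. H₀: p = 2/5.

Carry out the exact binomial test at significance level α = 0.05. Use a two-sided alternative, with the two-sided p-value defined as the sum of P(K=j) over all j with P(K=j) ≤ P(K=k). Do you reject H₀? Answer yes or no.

reject H₀: no

Exact binomial: n=18, k=6, p₀=2/5=0.4000
P(X=j) = C(n,j)·p₀^j·(1−p₀)^(n−j); p = Σ P(X=j) over j with P(X=j) ≤ P(X=6)
p-value (two-sided) = 0.63744
At α=0.05: p ≥ α → fail to reject H₀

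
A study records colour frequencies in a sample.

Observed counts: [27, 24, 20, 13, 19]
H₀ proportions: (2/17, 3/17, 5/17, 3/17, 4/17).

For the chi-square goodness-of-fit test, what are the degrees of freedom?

degrees of freedom = 4

df = k − 1 = 5 − 1 = 4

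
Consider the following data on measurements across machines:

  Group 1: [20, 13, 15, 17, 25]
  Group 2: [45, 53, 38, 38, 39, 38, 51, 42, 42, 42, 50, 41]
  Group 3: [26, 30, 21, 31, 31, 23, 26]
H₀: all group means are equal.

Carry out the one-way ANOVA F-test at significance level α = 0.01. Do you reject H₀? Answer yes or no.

reject H₀: yes

Group means [18.00, 43.25, 26.86], grand mean 33.208
SSB = Σnᵢ(x̄ᵢ−x̄)² = 2648.851; SSW = ΣΣ(x−x̄ᵢ)² = 497.107
MSB = 2648.851/2 = 1324.4256; MSW = 497.107/21 = 23.6718
F = MSB/MSW = 55.9496
df = (2, 21)
p-value (upper-tail) = 0.00000
At α=0.01: p < α → reject H₀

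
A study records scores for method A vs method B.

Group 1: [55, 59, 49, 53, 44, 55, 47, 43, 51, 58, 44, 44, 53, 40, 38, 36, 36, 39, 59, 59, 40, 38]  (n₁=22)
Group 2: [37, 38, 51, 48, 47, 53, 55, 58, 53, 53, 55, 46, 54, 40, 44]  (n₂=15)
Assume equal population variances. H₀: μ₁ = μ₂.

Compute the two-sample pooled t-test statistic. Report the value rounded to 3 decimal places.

test statistic = -0.604

x̄₁=47.273, s₁=8.108, n₁=22
x̄₂=48.800, s₂=6.625, n₂=15
s_p² = [21·8.108² + 14·6.625²]/35 = 56.9932
SE = √(s_p²·(1/22+1/15)) = 2.5279
t = (47.273−48.800)/2.5279 = -0.6042
df = 35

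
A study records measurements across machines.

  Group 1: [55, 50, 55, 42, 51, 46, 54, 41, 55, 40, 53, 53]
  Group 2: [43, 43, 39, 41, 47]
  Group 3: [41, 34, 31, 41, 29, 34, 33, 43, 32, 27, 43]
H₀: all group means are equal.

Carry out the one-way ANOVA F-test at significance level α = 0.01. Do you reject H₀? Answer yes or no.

Group means [49.58, 42.60, 35.27], grand mean 42.714
SSB = Σnᵢ(x̄ᵢ−x̄)² = 1175.416; SSW = ΣΣ(x−x̄ᵢ)² = 734.298
MSB = 1175.416/2 = 587.7079; MSW = 734.298/25 = 29.3719
F = MSB/MSW = 20.0092
df = (2, 25)
p-value (upper-tail) = 0.00001
At α=0.01: p < α → reject H₀

reject H₀: yes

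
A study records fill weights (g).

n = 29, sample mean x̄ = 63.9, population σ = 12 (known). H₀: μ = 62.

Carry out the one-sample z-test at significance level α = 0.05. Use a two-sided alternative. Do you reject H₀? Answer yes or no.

reject H₀: no

SE = σ/√n = 12/√29 = 2.2283
z = (x̄−μ₀)/SE = (63.9−62)/2.2283 = 0.8527
p-value (two-sided) = 0.39385
At α=0.05: p ≥ α → fail to reject H₀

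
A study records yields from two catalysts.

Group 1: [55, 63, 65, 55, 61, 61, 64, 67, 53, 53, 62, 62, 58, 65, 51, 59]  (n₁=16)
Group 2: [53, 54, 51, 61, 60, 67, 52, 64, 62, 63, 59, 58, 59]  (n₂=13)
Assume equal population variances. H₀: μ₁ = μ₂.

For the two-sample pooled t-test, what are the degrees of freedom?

degrees of freedom = 27

df = n₁ + n₂ − 2 = 16 + 13 − 2 = 27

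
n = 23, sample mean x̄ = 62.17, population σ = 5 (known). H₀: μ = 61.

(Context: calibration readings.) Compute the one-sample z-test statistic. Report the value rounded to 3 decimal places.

test statistic = 1.122

SE = σ/√n = 5/√23 = 1.0426
z = (x̄−μ₀)/SE = (62.17−61)/1.0426 = 1.1222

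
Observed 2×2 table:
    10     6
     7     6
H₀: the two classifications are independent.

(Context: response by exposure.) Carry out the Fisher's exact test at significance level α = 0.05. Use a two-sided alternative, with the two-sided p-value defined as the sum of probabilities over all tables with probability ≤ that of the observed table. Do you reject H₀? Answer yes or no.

Margins: r₁=16, r₂=13, c₁=17, c₂=12, n=29
p_obs = C(16,10)·C(13,7)/C(29,17); sum pmf over tables with pmf ≤ p_obs
p-value (two-sided) = 0.71629
At α=0.05: p ≥ α → fail to reject H₀

reject H₀: no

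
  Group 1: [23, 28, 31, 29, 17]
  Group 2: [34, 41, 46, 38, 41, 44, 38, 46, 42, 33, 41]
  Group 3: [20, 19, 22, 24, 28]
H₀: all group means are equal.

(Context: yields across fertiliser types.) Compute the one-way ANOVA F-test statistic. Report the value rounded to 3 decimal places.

Group means [25.60, 40.36, 22.60], grand mean 32.619
SSB = Σnᵢ(x̄ᵢ−x̄)² = 1408.007; SSW = ΣΣ(x−x̄ᵢ)² = 364.945
MSB = 1408.007/2 = 704.0035; MSW = 364.945/18 = 20.2747
F = MSB/MSW = 34.7232
df = (2, 18)

test statistic = 34.723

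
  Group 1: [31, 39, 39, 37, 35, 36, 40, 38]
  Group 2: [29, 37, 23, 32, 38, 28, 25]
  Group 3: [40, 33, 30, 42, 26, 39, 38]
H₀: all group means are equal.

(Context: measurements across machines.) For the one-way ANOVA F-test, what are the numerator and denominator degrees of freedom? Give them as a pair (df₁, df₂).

degrees of freedom = [2, 19]

k = 3 groups, N = 22 total
df = (k−1, N−k) = (3−1, 22−3) = (2, 19)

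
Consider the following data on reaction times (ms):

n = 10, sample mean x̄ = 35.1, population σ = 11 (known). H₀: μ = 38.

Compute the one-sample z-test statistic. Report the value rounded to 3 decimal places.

test statistic = -0.834

SE = σ/√n = 11/√10 = 3.4785
z = (x̄−μ₀)/SE = (35.1−38)/3.4785 = -0.8337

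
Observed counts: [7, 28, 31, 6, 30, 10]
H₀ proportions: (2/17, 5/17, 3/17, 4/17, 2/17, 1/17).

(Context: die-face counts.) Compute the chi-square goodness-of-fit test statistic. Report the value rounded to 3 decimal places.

n = 112; E_i = n·p_i = [13.18, 32.94, 19.76, 26.35, 13.18, 6.59]
χ² = (7−13.18)²/13.18 + (28−32.94)²/32.94 + (31−19.76)²/19.76 + (6−26.35)²/26.35 + (30−13.18)²/13.18 + (10−6.59)²/6.59 = 48.9890
df = 5

test statistic = 48.989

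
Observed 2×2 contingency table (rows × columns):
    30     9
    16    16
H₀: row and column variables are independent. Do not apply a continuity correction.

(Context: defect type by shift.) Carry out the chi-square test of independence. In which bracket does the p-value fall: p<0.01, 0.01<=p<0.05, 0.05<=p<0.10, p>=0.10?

Row totals [39, 32], col totals [46, 25], n=71
χ² = (30−25.27)²/25.27 + (9−13.73)²/13.73 + (16−20.73)²/20.73 + (16−11.27)²/11.27 = 5.5850
df = 1
p-value (upper-tail) = 0.01811
→ bracket: 0.01<=p<0.05

p-value bracket: 0.01<=p<0.05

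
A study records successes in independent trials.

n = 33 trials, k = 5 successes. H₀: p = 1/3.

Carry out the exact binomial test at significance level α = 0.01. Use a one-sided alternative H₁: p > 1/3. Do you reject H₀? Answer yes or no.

reject H₀: no

Exact binomial: n=33, k=5, p₀=1/3=0.3333
P(X≥5) from Σ C(n,i)·p₀^i·(1−p₀)^(n−i)
p-value (one-sided, H₁ greater) = 0.99476
At α=0.01: p ≥ α → fail to reject H₀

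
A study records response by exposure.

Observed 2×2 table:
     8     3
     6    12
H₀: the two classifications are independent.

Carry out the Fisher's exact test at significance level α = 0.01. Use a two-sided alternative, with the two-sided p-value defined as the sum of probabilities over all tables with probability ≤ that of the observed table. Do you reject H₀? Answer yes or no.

reject H₀: no

Margins: r₁=11, r₂=18, c₁=14, c₂=15, n=29
p_obs = C(11,8)·C(18,6)/C(29,14); sum pmf over tables with pmf ≤ p_obs
p-value (two-sided) = 0.06043
At α=0.01: p ≥ α → fail to reject H₀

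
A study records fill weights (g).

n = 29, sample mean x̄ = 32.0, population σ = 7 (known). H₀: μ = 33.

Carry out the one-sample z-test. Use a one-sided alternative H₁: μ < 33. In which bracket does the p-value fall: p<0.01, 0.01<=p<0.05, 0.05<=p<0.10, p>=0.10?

p-value bracket: p>=0.10

SE = σ/√n = 7/√29 = 1.2999
z = (x̄−μ₀)/SE = (32.0−33)/1.2999 = -0.7693
p-value (one-sided, H₁ less) = 0.22085
→ bracket: p>=0.10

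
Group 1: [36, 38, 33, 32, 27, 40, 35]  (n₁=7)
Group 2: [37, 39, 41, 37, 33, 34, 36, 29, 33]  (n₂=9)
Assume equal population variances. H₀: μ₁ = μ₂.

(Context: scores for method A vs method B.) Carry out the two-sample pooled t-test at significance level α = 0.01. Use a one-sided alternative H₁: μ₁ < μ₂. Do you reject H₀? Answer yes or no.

reject H₀: no

x̄₁=34.429, s₁=4.276, n₁=7
x̄₂=35.444, s₂=3.609, n₂=9
s_p² = [6·4.276² + 8·3.609²]/14 = 15.2812
SE = √(s_p²·(1/7+1/9)) = 1.9700
t = (34.429−35.444)/1.9700 = -0.5157
df = 14
p-value (one-sided, H₁ less) = 0.30707
At α=0.01: p ≥ α → fail to reject H₀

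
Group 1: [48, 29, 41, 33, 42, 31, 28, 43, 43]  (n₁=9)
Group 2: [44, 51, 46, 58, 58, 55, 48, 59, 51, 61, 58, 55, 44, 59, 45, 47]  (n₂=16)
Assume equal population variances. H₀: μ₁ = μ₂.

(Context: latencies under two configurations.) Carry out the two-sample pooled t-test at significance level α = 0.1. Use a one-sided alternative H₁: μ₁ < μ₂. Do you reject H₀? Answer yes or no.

x̄₁=37.556, s₁=7.316, n₁=9
x̄₂=52.438, s₂=6.099, n₂=16
s_p² = [8·7.316² + 15·6.099²]/23 = 42.8765
SE = √(s_p²·(1/9+1/16)) = 2.7283
t = (37.556−52.438)/2.7283 = -5.4546
df = 23
p-value (one-sided, H₁ less) = 0.00001
At α=0.1: p < α → reject H₀

reject H₀: yes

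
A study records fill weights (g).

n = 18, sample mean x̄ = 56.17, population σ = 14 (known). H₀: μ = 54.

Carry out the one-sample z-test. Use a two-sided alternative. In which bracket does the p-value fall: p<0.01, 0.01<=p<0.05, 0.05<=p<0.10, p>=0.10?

SE = σ/√n = 14/√18 = 3.2998
z = (x̄−μ₀)/SE = (56.17−54)/3.2998 = 0.6576
p-value (two-sided) = 0.51079
→ bracket: p>=0.10

p-value bracket: p>=0.10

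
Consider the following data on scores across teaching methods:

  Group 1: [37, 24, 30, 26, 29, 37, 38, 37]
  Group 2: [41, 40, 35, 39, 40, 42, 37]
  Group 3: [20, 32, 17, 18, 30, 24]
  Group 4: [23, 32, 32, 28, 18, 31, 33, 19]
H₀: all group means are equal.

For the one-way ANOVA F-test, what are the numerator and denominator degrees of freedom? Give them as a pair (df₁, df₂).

degrees of freedom = [3, 25]

k = 4 groups, N = 29 total
df = (k−1, N−k) = (4−1, 29−4) = (3, 25)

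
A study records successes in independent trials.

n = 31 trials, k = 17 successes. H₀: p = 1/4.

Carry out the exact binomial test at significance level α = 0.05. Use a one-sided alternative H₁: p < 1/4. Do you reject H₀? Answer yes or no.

reject H₀: no

Exact binomial: n=31, k=17, p₀=1/4=0.2500
P(X≤17) from Σ C(n,i)·p₀^i·(1−p₀)^(n−i)
p-value (one-sided, H₁ less) = 0.99991
At α=0.05: p ≥ α → fail to reject H₀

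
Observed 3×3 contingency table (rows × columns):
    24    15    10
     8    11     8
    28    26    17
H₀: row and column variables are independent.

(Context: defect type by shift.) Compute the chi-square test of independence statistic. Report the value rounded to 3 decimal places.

test statistic = 2.849

Row totals [49, 27, 71], col totals [60, 52, 35], n=147
χ² = (24−20.00)²/20.00 + (15−17.33)²/17.33 + (10−11.67)²/11.67 + (8−11.02)²/11.02 + (11−9.55)²/9.55 + (8−6.43)²/6.43 + (28−28.98)²/28.98 + (26−25.12)²/25.12 + (17−16.90)²/16.90 = 2.8488
df = 4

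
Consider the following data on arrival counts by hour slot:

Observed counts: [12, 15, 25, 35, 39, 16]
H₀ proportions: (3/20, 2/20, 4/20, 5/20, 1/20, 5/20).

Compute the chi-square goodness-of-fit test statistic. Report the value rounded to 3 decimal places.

n = 142; E_i = n·p_i = [21.30, 14.20, 28.40, 35.50, 7.10, 35.50]
χ² = (12−21.30)²/21.30 + (15−14.20)²/14.20 + (25−28.40)²/28.40 + (35−35.50)²/35.50 + (39−7.10)²/7.10 + (16−35.50)²/35.50 = 158.5563
df = 5

test statistic = 158.556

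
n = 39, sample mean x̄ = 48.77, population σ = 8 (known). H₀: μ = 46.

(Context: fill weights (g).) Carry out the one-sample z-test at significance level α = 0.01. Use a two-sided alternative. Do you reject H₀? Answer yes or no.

SE = σ/√n = 8/√39 = 1.2810
z = (x̄−μ₀)/SE = (48.77−46)/1.2810 = 2.1623
p-value (two-sided) = 0.03059
At α=0.01: p ≥ α → fail to reject H₀

reject H₀: no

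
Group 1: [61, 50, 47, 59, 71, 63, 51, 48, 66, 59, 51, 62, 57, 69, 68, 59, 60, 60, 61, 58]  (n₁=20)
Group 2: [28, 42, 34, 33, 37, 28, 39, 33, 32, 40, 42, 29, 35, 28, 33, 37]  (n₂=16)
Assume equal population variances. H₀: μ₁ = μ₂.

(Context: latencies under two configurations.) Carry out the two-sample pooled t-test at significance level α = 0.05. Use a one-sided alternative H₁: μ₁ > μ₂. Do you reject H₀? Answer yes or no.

x̄₁=59.000, s₁=6.836, n₁=20
x̄₂=34.375, s₂=4.801, n₂=16
s_p² = [19·6.836² + 15·4.801²]/34 = 36.2868
SE = √(s_p²·(1/20+1/16)) = 2.0205
t = (59.000−34.375)/2.0205 = 12.1878
df = 34
p-value (one-sided, H₁ greater) = 0.00000
At α=0.05: p < α → reject H₀

reject H₀: yes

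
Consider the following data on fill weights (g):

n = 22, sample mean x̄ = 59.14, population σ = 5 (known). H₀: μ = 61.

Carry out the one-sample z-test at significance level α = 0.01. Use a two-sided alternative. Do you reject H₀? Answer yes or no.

reject H₀: no

SE = σ/√n = 5/√22 = 1.0660
z = (x̄−μ₀)/SE = (59.14−61)/1.0660 = -1.7448
p-value (two-sided) = 0.08101
At α=0.01: p ≥ α → fail to reject H₀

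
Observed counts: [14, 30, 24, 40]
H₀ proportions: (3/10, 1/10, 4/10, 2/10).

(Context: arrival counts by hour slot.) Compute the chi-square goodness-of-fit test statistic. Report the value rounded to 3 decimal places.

n = 108; E_i = n·p_i = [32.40, 10.80, 43.20, 21.60]
χ² = (14−32.40)²/32.40 + (30−10.80)²/10.80 + (24−43.20)²/43.20 + (40−21.60)²/21.60 = 68.7901
df = 3

test statistic = 68.790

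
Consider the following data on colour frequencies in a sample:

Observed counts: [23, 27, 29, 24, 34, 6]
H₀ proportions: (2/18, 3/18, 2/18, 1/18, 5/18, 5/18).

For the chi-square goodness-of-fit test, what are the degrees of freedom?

degrees of freedom = 5

df = k − 1 = 6 − 1 = 5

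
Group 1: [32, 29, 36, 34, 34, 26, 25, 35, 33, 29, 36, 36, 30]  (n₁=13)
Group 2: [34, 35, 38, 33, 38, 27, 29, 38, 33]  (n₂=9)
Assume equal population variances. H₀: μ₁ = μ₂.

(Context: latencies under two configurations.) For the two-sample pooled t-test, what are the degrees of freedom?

df = n₁ + n₂ − 2 = 13 + 9 − 2 = 20

degrees of freedom = 20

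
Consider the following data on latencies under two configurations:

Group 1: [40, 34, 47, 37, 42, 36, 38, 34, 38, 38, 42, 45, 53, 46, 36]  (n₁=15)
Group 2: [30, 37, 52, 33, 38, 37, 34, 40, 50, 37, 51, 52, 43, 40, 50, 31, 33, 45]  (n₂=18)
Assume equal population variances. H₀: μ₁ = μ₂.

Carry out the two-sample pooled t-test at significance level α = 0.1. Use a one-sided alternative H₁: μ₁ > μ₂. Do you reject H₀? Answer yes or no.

reject H₀: no

x̄₁=40.400, s₁=5.409, n₁=15
x̄₂=40.722, s₂=7.591, n₂=18
s_p² = [14·5.409² + 17·7.591²]/31 = 44.8133
SE = √(s_p²·(1/15+1/18)) = 2.3403
t = (40.400−40.722)/2.3403 = -0.1377
df = 31
p-value (one-sided, H₁ greater) = 0.55431
At α=0.1: p ≥ α → fail to reject H₀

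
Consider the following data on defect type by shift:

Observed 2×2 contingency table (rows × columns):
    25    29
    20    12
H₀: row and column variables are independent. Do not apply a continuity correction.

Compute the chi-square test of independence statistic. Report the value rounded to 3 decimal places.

test statistic = 2.115

Row totals [54, 32], col totals [45, 41], n=86
χ² = (25−28.26)²/28.26 + (29−25.74)²/25.74 + (20−16.74)²/16.74 + (12−15.26)²/15.26 = 2.1148
df = 1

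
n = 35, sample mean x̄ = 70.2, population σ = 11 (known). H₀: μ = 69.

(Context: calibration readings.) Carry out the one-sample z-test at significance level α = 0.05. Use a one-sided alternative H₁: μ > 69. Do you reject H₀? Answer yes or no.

reject H₀: no

SE = σ/√n = 11/√35 = 1.8593
z = (x̄−μ₀)/SE = (70.2−69)/1.8593 = 0.6454
p-value (one-sided, H₁ greater) = 0.25934
At α=0.05: p ≥ α → fail to reject H₀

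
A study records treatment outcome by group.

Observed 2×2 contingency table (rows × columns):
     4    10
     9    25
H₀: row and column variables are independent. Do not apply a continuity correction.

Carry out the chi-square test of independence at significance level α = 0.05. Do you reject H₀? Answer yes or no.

reject H₀: no

Row totals [14, 34], col totals [13, 35], n=48
χ² = (4−3.79)²/3.79 + (10−10.21)²/10.21 + (9−9.21)²/9.21 + (25−24.79)²/24.79 = 0.0222
df = 1
p-value (upper-tail) = 0.88166
At α=0.05: p ≥ α → fail to reject H₀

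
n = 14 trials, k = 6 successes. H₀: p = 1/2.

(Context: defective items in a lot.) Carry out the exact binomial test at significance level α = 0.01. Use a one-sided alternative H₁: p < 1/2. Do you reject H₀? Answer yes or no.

reject H₀: no

Exact binomial: n=14, k=6, p₀=1/2=0.5000
P(X≤6) from Σ C(n,i)·p₀^i·(1−p₀)^(n−i)
p-value (one-sided, H₁ less) = 0.39526
At α=0.01: p ≥ α → fail to reject H₀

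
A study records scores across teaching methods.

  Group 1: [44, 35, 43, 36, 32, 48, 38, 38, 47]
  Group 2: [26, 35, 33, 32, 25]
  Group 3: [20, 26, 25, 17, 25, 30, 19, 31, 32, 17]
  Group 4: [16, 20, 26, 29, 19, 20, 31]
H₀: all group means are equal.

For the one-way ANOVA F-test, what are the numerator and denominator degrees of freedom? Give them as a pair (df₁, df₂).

degrees of freedom = [3, 27]

k = 4 groups, N = 31 total
df = (k−1, N−k) = (4−1, 31−4) = (3, 27)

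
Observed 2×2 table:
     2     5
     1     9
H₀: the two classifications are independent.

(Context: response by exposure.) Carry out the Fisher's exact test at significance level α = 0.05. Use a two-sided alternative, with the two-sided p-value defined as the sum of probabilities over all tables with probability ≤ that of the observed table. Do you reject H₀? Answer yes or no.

Margins: r₁=7, r₂=10, c₁=3, c₂=14, n=17
p_obs = C(7,2)·C(10,1)/C(17,3); sum pmf over tables with pmf ≤ p_obs
p-value (two-sided) = 0.53676
At α=0.05: p ≥ α → fail to reject H₀

reject H₀: no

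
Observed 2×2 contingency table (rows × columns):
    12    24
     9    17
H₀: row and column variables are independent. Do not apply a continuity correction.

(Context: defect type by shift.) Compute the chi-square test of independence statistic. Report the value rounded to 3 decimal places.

Row totals [36, 26], col totals [21, 41], n=62
χ² = (12−12.19)²/12.19 + (24−23.81)²/23.81 + (9−8.81)²/8.81 + (17−17.19)²/17.19 = 0.0111
df = 1

test statistic = 0.011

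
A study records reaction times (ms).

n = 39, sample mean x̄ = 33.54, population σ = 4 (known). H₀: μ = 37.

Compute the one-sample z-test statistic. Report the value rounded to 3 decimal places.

test statistic = -5.402

SE = σ/√n = 4/√39 = 0.6405
z = (x̄−μ₀)/SE = (33.54−37)/0.6405 = -5.4019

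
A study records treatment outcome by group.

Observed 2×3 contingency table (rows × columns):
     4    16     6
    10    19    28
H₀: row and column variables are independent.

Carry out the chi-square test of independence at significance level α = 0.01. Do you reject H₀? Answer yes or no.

reject H₀: no

Row totals [26, 57], col totals [14, 35, 34], n=83
χ² = (4−4.39)²/4.39 + (16−10.96)²/10.96 + (6−10.65)²/10.65 + (10−9.61)²/9.61 + (19−24.04)²/24.04 + (28−23.35)²/23.35 = 6.3748
df = 2
p-value (upper-tail) = 0.04128
At α=0.01: p ≥ α → fail to reject H₀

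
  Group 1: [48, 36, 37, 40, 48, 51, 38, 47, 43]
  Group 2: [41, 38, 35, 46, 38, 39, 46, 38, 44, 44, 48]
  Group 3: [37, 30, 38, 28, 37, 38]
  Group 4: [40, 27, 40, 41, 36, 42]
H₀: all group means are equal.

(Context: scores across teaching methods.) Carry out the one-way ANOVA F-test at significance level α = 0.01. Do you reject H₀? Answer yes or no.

Group means [43.11, 41.55, 34.67, 37.67], grand mean 39.969
SSB = Σnᵢ(x̄ᵢ−x̄)² = 316.686; SSW = ΣΣ(x−x̄ᵢ)² = 686.283
MSB = 316.686/3 = 105.5620; MSW = 686.283/28 = 24.5101
F = MSB/MSW = 4.3069
df = (3, 28)
p-value (upper-tail) = 0.01283
At α=0.01: p ≥ α → fail to reject H₀

reject H₀: no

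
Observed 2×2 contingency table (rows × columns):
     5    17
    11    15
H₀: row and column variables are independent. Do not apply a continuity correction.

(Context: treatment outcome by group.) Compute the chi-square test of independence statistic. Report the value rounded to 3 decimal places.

test statistic = 2.056

Row totals [22, 26], col totals [16, 32], n=48
χ² = (5−7.33)²/7.33 + (17−14.67)²/14.67 + (11−8.67)²/8.67 + (15−17.33)²/17.33 = 2.0559
df = 1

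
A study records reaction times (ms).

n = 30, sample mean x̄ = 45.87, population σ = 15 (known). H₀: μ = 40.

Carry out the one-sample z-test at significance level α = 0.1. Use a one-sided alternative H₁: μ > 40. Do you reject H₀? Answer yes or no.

reject H₀: yes

SE = σ/√n = 15/√30 = 2.7386
z = (x̄−μ₀)/SE = (45.87−40)/2.7386 = 2.1434
p-value (one-sided, H₁ greater) = 0.01604
At α=0.1: p < α → reject H₀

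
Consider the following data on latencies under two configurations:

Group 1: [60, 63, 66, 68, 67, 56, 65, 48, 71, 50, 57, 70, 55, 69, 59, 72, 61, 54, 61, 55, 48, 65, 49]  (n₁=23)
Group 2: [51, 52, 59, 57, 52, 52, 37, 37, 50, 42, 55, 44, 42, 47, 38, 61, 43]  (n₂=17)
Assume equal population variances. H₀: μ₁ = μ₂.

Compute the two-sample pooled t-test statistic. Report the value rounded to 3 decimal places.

test statistic = 5.008

x̄₁=60.391, s₁=7.608, n₁=23
x̄₂=48.176, s₂=7.650, n₂=17
s_p² = [22·7.608² + 16·7.650²]/38 = 58.1565
SE = √(s_p²·(1/23+1/17)) = 2.4392
t = (60.391−48.176)/2.4392 = 5.0078
df = 38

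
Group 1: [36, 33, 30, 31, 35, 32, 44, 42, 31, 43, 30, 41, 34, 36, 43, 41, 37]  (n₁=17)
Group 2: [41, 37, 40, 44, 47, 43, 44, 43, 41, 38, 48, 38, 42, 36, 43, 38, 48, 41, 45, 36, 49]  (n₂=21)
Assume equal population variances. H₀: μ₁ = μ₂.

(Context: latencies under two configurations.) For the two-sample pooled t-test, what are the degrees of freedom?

df = n₁ + n₂ − 2 = 17 + 21 − 2 = 36

degrees of freedom = 36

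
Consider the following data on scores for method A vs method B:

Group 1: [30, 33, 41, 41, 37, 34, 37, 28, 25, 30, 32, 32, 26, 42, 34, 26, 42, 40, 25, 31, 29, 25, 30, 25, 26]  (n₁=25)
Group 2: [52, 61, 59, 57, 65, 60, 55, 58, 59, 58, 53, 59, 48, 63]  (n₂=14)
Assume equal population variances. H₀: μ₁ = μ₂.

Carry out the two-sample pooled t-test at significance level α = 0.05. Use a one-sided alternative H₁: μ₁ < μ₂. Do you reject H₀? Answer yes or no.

x̄₁=32.040, s₁=5.870, n₁=25
x̄₂=57.643, s₂=4.465, n₂=14
s_p² = [24·5.870² + 13·4.465²]/37 = 29.3561
SE = √(s_p²·(1/25+1/14)) = 1.8086
t = (32.040−57.643)/1.8086 = -14.1560
df = 37
p-value (one-sided, H₁ less) = 0.00000
At α=0.05: p < α → reject H₀

reject H₀: yes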